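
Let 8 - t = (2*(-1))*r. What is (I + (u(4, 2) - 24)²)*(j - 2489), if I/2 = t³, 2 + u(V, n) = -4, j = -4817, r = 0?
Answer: -14056744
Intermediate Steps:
u(V, n) = -6 (u(V, n) = -2 - 4 = -6)
t = 8 (t = 8 - 2*(-1)*0 = 8 - (-2)*0 = 8 - 1*0 = 8 + 0 = 8)
I = 1024 (I = 2*8³ = 2*512 = 1024)
(I + (u(4, 2) - 24)²)*(j - 2489) = (1024 + (-6 - 24)²)*(-4817 - 2489) = (1024 + (-30)²)*(-7306) = (1024 + 900)*(-7306) = 1924*(-7306) = -14056744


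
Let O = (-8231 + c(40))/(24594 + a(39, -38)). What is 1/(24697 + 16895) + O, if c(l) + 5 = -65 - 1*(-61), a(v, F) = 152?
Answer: -171346667/514617816 ≈ -0.33296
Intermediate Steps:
c(l) = -9 (c(l) = -5 + (-65 - 1*(-61)) = -5 + (-65 + 61) = -5 - 4 = -9)
O = -4120/12373 (O = (-8231 - 9)/(24594 + 152) = -8240/24746 = -8240*1/24746 = -4120/12373 ≈ -0.33298)
1/(24697 + 16895) + O = 1/(24697 + 16895) - 4120/12373 = 1/41592 - 4120/12373 = -171346667/514617816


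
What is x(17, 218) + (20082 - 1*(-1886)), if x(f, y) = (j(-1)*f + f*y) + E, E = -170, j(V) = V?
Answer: 25487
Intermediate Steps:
x(f, y) = -170 - f + f*y (x(f, y) = (-f + f*y) - 170 = -170 - f + f*y)
x(17, 218) + (20082 - 1*(-1886)) = (-170 - 1*17 + 17*218) + (20082 - 1*(-1886)) = (-170 - 17 + 3706) + (20082 + 1886) = 3519 + 21968 = 25487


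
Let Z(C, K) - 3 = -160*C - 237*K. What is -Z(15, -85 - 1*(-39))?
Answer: -8505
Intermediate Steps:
Z(C, K) = 3 - 237*K - 160*C (Z(C, K) = 3 + (-160*C - 237*K) = 3 + (-237*K - 160*C) = 3 - 237*K - 160*C)
-Z(15, -85 - 1*(-39)) = -(3 - 237*(-85 - 1*(-39)) - 160*15) = -(3 - 237*(-85 + 39) - 2400) = -(3 - 237*(-46) - 2400) = -(3 + 10902 - 2400) = -1*8505 = -8505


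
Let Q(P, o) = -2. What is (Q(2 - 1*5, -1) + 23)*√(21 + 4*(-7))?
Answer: 21*I*√7 ≈ 55.561*I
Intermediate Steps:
(Q(2 - 1*5, -1) + 23)*√(21 + 4*(-7)) = (-2 + 23)*√(21 + 4*(-7)) = 21*√(21 - 28) = 21*√(-7) = 21*(I*√7) = 21*I*√7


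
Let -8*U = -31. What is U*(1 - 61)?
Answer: -465/2 ≈ -232.50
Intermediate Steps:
U = 31/8 (U = -1/8*(-31) = 31/8 ≈ 3.8750)
U*(1 - 61) = 31*(1 - 61)/8 = (31/8)*(-60) = -465/2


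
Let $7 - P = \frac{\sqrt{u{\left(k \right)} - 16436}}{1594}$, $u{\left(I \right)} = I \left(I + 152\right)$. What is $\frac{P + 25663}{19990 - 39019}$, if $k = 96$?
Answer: $- \frac{25670}{19029} + \frac{\sqrt{1843}}{15166113} \approx -1.349$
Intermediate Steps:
$u{\left(I \right)} = I \left(152 + I\right)$
$P = 7 - \frac{\sqrt{1843}}{797}$ ($P = 7 - \frac{\sqrt{96 \left(152 + 96\right) - 16436}}{1594} = 7 - \sqrt{96 \cdot 248 - 16436} \cdot \frac{1}{1594} = 7 - \sqrt{23808 - 16436} \cdot \frac{1}{1594} = 7 - \sqrt{7372} \cdot \frac{1}{1594} = 7 - 2 \sqrt{1843} \cdot \frac{1}{1594} = 7 - \frac{\sqrt{1843}}{797} \approx 6.9461$)
$\frac{P + 25663}{19990 - 39019} = \frac{\left(7 - \frac{\sqrt{1843}}{797}\right) + 25663}{19990 - 39019} = \frac{25670 - \frac{\sqrt{1843}}{797}}{-19029} = \left(25670 - \frac{\sqrt{1843}}{797}\right) \left(- \frac{1}{19029}\right) = - \frac{25670}{19029} + \frac{\sqrt{1843}}{15166113}$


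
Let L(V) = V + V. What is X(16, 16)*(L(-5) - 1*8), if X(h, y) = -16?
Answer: 288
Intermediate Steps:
L(V) = 2*V
X(16, 16)*(L(-5) - 1*8) = -16*(2*(-5) - 1*8) = -16*(-10 - 8) = -16*(-18) = 288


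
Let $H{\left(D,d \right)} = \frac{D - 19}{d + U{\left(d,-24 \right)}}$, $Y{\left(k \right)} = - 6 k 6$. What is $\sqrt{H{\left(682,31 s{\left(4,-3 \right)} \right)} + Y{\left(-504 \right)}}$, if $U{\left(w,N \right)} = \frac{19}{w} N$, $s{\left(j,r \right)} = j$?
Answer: $\frac{\sqrt{252512320290}}{3730} \approx 134.72$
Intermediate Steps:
$Y{\left(k \right)} = - 36 k$
$U{\left(w,N \right)} = \frac{19 N}{w}$
$H{\left(D,d \right)} = \frac{-19 + D}{d - \frac{456}{d}}$ ($H{\left(D,d \right)} = \frac{D - 19}{d + 19 \left(-24\right) \frac{1}{d}} = \frac{-19 + D}{d - \frac{456}{d}}$)
$\sqrt{H{\left(682,31 s{\left(4,-3 \right)} \right)} + Y{\left(-504 \right)}} = \sqrt{\frac{31 \cdot 4 \left(-19 + 682\right)}{-456 + \left(31 \cdot 4\right)^{2}} - -18144} = \sqrt{124 \frac{1}{-456 + 124^{2}} \cdot 663 + 18144} = \sqrt{124 \frac{1}{-456 + 15376} \cdot 663 + 18144} = \sqrt{124 \cdot \frac{1}{14920} \cdot 663 + 18144} = \sqrt{\frac{20553}{3730} + 18144} = \sqrt{\frac{67697673}{3730}} = \frac{\sqrt{252512320290}}{3730}$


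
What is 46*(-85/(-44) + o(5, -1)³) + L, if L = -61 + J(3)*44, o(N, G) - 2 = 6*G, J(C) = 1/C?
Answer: -191497/66 ≈ -2901.5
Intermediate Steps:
o(N, G) = 2 + 6*G
L = -139/3 (L = -61 + 44/3 = -139/3 ≈ -46.333)
46*(-85/(-44) + o(5, -1)³) + L = 46*(-85/(-44) + (2 + 6*(-1))³) - 139/3 = 46*(-85*(-1/44) + (2 - 6)³) - 139/3 = 46*(85/44 + (-4)³) - 139/3 = 46*(85/44 - 64) - 139/3 = 46*(-2731/44) - 139/3 = -62813/22 - 139/3 = -191497/66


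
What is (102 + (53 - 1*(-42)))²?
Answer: 38809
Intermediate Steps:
(102 + (53 - 1*(-42)))² = (102 + (53 + 42))² = (102 + 95)² = 197² = 38809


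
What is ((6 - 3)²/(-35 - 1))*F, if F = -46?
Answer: 23/2 ≈ 11.500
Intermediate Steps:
((6 - 3)²/(-35 - 1))*F = ((6 - 3)²/(-35 - 1))*(-46) = (3²/(-36))*(-46) = -1/36*9*(-46) = -¼*(-46) = 23/2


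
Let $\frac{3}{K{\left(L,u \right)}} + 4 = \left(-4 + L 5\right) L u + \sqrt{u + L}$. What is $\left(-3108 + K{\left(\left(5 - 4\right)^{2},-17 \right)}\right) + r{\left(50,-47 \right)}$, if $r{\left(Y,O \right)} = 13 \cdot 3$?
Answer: $- \frac{1402596}{457} - \frac{12 i}{457} \approx -3069.1 - 0.026258 i$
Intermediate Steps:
$r{\left(Y,O \right)} = 39$
$K{\left(L,u \right)} = \frac{3}{-4 + \sqrt{L + u} + L u \left(-4 + 5 L\right)}$ ($K{\left(L,u \right)} = \frac{3}{-4 + \left(\left(-4 + L 5\right) L u + \sqrt{u + L}\right)} = \frac{3}{-4 + \left(\left(-4 + 5 L\right) L u + \sqrt{L + u}\right)} = \frac{3}{-4 + \left(L \left(-4 + 5 L\right) u + \sqrt{L + u}\right)} = \frac{3}{-4 + \left(L u \left(-4 + 5 L\right) + \sqrt{L + u}\right)} = \frac{3}{-4 + \left(\sqrt{L + u} + L u \left(-4 + 5 L\right)\right)} = \frac{3}{-4 + \sqrt{L + u} + L u \left(-4 + 5 L\right)}$)
$\left(-3108 + K{\left(\left(5 - 4\right)^{2},-17 \right)}\right) + r{\left(50,-47 \right)} = \left(-3108 + \frac{3}{-4 + \sqrt{\left(5 - 4\right)^{2} - 17} - 4 \left(5 - 4\right)^{2} \left(-17\right) + 5 \left(-17\right) \left(\left(5 - 4\right)^{2}\right)^{2}}\right) + 39 = \left(-3108 + \frac{3}{-4 + \sqrt{1^{2} - 17} - 4 \cdot 1^{2} \left(-17\right) + 5 \left(-17\right) \left(1^{2}\right)^{2}}\right) + 39 = \left(-3108 + \frac{3}{-4 + \sqrt{1 - 17} - 4 \left(-17\right) + 5 \left(-17\right) 1^{2}}\right) + 39 = \left(-3108 + \frac{3}{-4 + \sqrt{-16} + 68 + 5 \left(-17\right) 1}\right) + 39 = \left(-3108 + \frac{3}{-4 + 4 i + 68 - 85}\right) + 39 = \left(-3108 + \frac{3}{-21 + 4 i}\right) + 39 = \left(-3108 + 3 \frac{-21 - 4 i}{457}\right) + 39 = \left(-3108 + \frac{3 \left(-21 - 4 i\right)}{457}\right) + 39 = -3069 + \frac{3 \left(-21 - 4 i\right)}{457}$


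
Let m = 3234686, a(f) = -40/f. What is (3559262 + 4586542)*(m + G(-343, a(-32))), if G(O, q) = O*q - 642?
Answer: 26340396037911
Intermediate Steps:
G(O, q) = -642 + O*q
(3559262 + 4586542)*(m + G(-343, a(-32))) = (3559262 + 4586542)*(3234686 + (-642 - (-13720)/(-32))) = 8145804*(3234686 + (-642 - (-13720)*(-1)/32)) = 8145804*(3234686 + (-642 - 343*5/4)) = 8145804*(3234686 + (-642 - 1715/4)) = 8145804*(3234686 - 4283/4) = 8145804*(12934461/4) = 26340396037911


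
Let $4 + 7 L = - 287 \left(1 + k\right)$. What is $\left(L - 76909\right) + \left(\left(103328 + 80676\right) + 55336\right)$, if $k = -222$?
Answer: $\frac{1200440}{7} \approx 1.7149 \cdot 10^{5}$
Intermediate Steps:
$L = \frac{63423}{7}$ ($L = - \frac{4}{7} + \frac{\left(-287\right) \left(1 - 222\right)}{7} = - \frac{4}{7} + \frac{\left(-287\right) \left(-221\right)}{7} = - \frac{4}{7} + \frac{1}{7} \cdot 63427 = - \frac{4}{7} + 9061 = \frac{63423}{7} \approx 9060.4$)
$\left(L - 76909\right) + \left(\left(103328 + 80676\right) + 55336\right) = \left(\frac{63423}{7} - 76909\right) + \left(\left(103328 + 80676\right) + 55336\right) = - \frac{474940}{7} + \left(184004 + 55336\right) = - \frac{474940}{7} + 239340 = \frac{1200440}{7}$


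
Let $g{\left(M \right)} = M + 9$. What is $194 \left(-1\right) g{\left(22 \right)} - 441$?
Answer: $-6455$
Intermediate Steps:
$g{\left(M \right)} = 9 + M$
$194 \left(-1\right) g{\left(22 \right)} - 441 = 194 \left(-1\right) \left(9 + 22\right) - 441 = \left(-194\right) 31 - 441 = -6014 - 441 = -6455$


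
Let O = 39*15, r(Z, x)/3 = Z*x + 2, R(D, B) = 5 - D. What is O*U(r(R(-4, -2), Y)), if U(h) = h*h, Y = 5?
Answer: 11630385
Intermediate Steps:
r(Z, x) = 6 + 3*Z*x (r(Z, x) = 3*(Z*x + 2) = 3*(2 + Z*x) = 6 + 3*Z*x)
U(h) = h²
O = 585
O*U(r(R(-4, -2), Y)) = 585*(6 + 3*(5 - 1*(-4))*5)² = 585*(6 + 3*(5 + 4)*5)² = 585*(6 + 3*9*5)² = 585*(6 + 135)² = 585*141² = 585*19881 = 11630385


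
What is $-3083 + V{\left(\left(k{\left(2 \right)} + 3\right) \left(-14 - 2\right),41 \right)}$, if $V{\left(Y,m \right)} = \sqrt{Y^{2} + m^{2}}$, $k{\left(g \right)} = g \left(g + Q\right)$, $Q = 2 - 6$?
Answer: $-3083 + \sqrt{1937} \approx -3039.0$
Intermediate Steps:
$Q = -4$ ($Q = 2 - 6 = -4$)
$k{\left(g \right)} = g \left(-4 + g\right)$ ($k{\left(g \right)} = g \left(g - 4\right) = g \left(-4 + g\right)$)
$-3083 + V{\left(\left(k{\left(2 \right)} + 3\right) \left(-14 - 2\right),41 \right)} = -3083 + \sqrt{\left(\left(2 \left(-4 + 2\right) + 3\right) \left(-14 - 2\right)\right)^{2} + 41^{2}} = -3083 + \sqrt{\left(\left(2 \left(-2\right) + 3\right) \left(-16\right)\right)^{2} + 1681} = -3083 + \sqrt{\left(\left(-4 + 3\right) \left(-16\right)\right)^{2} + 1681} = -3083 + \sqrt{\left(\left(-1\right) \left(-16\right)\right)^{2} + 1681} = -3083 + \sqrt{16^{2} + 1681} = -3083 + \sqrt{256 + 1681} = -3083 + \sqrt{1937}$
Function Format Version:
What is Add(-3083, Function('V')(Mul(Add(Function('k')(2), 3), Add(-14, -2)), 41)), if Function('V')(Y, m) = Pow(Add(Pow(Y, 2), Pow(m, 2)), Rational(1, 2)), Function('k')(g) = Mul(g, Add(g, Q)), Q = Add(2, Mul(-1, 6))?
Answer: Add(-3083, Pow(1937, Rational(1, 2))) ≈ -3039.0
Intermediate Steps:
Q = -4 (Q = Add(2, -6) = -4)
Function('k')(g) = Mul(g, Add(-4, g)) (Function('k')(g) = Mul(g, Add(g, -4)) = Mul(g, Add(-4, g)))
Add(-3083, Function('V')(Mul(Add(Function('k')(2), 3), Add(-14, -2)), 41)) = Add(-3083, Pow(Add(Pow(Mul(Add(Mul(2, Add(-4, 2)), 3), Add(-14, -2)), 2), Pow(41, 2)), Rational(1, 2))) = Add(-3083, Pow(Add(Pow(Mul(Add(Mul(2, -2), 3), -16), 2), 1681), Rational(1, 2))) = Add(-3083, Pow(Add(Pow(Mul(Add(-4, 3), -16), 2), 1681), Rational(1, 2))) = Add(-3083, Pow(Add(Pow(Mul(-1, -16), 2), 1681), Rational(1, 2))) = Add(-3083, Pow(Add(Pow(16, 2), 1681), Rational(1, 2))) = Add(-3083, Pow(Add(256, 1681), Rational(1, 2))) = Add(-3083, Pow(1937, Rational(1, 2)))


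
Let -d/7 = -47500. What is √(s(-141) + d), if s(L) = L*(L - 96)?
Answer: √365917 ≈ 604.91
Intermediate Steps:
d = 332500 (d = -7*(-47500) = 332500)
s(L) = L*(-96 + L)
√(s(-141) + d) = √(-141*(-96 - 141) + 332500) = √(-141*(-237) + 332500) = √(33417 + 332500) = √365917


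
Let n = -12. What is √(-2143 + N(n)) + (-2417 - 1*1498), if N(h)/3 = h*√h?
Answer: -3915 + √(-2143 - 72*I*√3) ≈ -3913.7 - 46.312*I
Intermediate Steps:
N(h) = 3*h^(3/2) (N(h) = 3*(h*√h) = 3*h^(3/2))
√(-2143 + N(n)) + (-2417 - 1*1498) = √(-2143 + 3*(-12)^(3/2)) + (-2417 - 1*1498) = √(-2143 + 3*(-24*I*√3)) + (-2417 - 1498) = √(-2143 - 72*I*√3) - 3915 = -3915 + √(-2143 - 72*I*√3)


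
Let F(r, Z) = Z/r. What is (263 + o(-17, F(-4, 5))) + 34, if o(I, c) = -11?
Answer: 286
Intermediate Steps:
(263 + o(-17, F(-4, 5))) + 34 = (263 - 11) + 34 = 252 + 34 = 286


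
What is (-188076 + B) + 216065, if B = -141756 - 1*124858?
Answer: -238625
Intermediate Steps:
B = -266614 (B = -141756 - 124858 = -266614)
(-188076 + B) + 216065 = (-188076 - 266614) + 216065 = -454690 + 216065 = -238625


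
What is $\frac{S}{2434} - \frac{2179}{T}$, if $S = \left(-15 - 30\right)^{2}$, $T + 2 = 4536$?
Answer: $\frac{969416}{2758939} \approx 0.35137$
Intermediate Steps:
$T = 4534$ ($T = -2 + 4536 = 4534$)
$S = 2025$ ($S = \left(-45\right)^{2} = 2025$)
$\frac{S}{2434} - \frac{2179}{T} = \frac{2025}{2434} - \frac{2179}{4534} = \frac{969416}{2758939}$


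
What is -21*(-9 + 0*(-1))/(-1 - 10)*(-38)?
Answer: 7182/11 ≈ 652.91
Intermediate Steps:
-21*(-9 + 0*(-1))/(-1 - 10)*(-38) = -21*(-9 + 0)/(-11)*(-38) = -(-189)*(-1)/11*(-38) = -21*9/11*(-38) = -189/11*(-38) = 7182/11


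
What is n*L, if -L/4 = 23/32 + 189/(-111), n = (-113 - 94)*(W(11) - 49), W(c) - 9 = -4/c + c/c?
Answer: 104420115/3256 ≈ 32070.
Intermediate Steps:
W(c) = 10 - 4/c (W(c) = 9 + (-4/c + c/c) = 9 + (-4/c + 1) = 9 + (1 - 4/c) = 10 - 4/c)
n = 89631/11 (n = (-113 - 94)*((10 - 4/11) - 49) = -207*((10 - 4*1/11) - 49) = -207*((10 - 4/11) - 49) = -207*(106/11 - 49) = -207*(-433/11) = 89631/11 ≈ 8148.3)
L = 1165/296 (L = -4*(23/32 + 189/(-111)) = -4*(23*(1/32) + 189*(-1/111)) = -4*(23/32 - 63/37) = -4*(-1165/1184) = 1165/296 ≈ 3.9358)
n*L = (89631/11)*(1165/296) = 104420115/3256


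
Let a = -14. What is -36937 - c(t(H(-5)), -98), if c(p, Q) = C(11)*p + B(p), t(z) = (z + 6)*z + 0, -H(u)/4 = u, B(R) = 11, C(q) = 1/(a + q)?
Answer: -110324/3 ≈ -36775.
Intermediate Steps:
C(q) = 1/(-14 + q)
H(u) = -4*u
t(z) = z*(6 + z) (t(z) = (6 + z)*z + 0 = z*(6 + z) + 0 = z*(6 + z))
c(p, Q) = 11 - p/3 (c(p, Q) = p/(-14 + 11) + 11 = p/(-3) + 11 = -p/3 + 11 = 11 - p/3)
-36937 - c(t(H(-5)), -98) = -36937 - (11 - (-4*(-5))*(6 - 4*(-5))/3) = -36937 - (11 - 20*(6 + 20)/3) = -36937 - (11 - 20*26/3) = -36937 - (11 - ⅓*520) = -36937 - (11 - 520/3) = -36937 - 1*(-487/3) = -36937 + 487/3 = -110324/3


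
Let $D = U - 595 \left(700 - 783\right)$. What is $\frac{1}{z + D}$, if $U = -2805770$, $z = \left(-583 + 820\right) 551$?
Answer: $- \frac{1}{2625798} \approx -3.8084 \cdot 10^{-7}$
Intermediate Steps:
$z = 130587$ ($z = 237 \cdot 551 = 130587$)
$D = -2756385$ ($D = -2805770 - 595 \left(700 - 783\right) = -2805770 - -49385 = -2805770 + 49385 = -2756385$)
$\frac{1}{z + D} = \frac{1}{130587 - 2756385} = \frac{1}{-2625798} = - \frac{1}{2625798}$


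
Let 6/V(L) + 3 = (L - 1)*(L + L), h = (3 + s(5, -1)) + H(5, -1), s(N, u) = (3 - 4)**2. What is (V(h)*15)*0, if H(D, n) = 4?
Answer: 0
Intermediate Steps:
s(N, u) = 1 (s(N, u) = (-1)**2 = 1)
h = 8 (h = (3 + 1) + 4 = 4 + 4 = 8)
V(L) = 6/(-3 + 2*L*(-1 + L)) (V(L) = 6/(-3 + (L - 1)*(L + L)) = 6/(-3 + (-1 + L)*(2*L)) = 6/(-3 + 2*L*(-1 + L)))
(V(h)*15)*0 = ((6/(-3 - 2*8 + 2*8**2))*15)*0 = ((6/(-3 - 16 + 2*64))*15)*0 = ((6/(-3 - 16 + 128))*15)*0 = ((6/109)*15)*0 = (90/109)*0 = 0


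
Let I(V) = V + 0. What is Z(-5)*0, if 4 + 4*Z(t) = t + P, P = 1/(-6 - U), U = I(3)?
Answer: 0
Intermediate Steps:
I(V) = V
U = 3
P = -⅑ (P = 1/(-6 - 1*3) = 1/(-6 - 3) = 1/(-9) = -⅑ ≈ -0.11111)
Z(t) = -37/36 + t/4 (Z(t) = -1 + (t - ⅑)/4 = -1 + (-⅑ + t)/4 = -1 + (-1/36 + t/4) = -37/36 + t/4)
Z(-5)*0 = (-37/36 + (¼)*(-5))*0 = (-37/36 - 5/4)*0 = -41/18*0 = 0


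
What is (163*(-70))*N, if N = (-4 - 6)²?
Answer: -1141000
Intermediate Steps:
N = 100 (N = (-10)² = 100)
(163*(-70))*N = (163*(-70))*100 = -11410*100 = -1141000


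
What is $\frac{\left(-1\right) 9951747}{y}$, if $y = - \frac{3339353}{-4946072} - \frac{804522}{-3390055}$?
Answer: $- \frac{166865481079733088120}{15299814071999} \approx -1.0906 \cdot 10^{7}$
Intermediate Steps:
$y = \frac{15299814071999}{16767456113960}$ ($y = \left(-3339353\right) \left(- \frac{1}{4946072}\right) - - \frac{804522}{3390055} = \frac{3339353}{4946072} + \frac{804522}{3390055} = \frac{15299814071999}{16767456113960} \approx 0.91247$)
$\frac{\left(-1\right) 9951747}{y} = \frac{\left(-1\right) 9951747}{\frac{15299814071999}{16767456113960}} = \left(-9951747\right) \frac{16767456113960}{15299814071999} = - \frac{166865481079733088120}{15299814071999}$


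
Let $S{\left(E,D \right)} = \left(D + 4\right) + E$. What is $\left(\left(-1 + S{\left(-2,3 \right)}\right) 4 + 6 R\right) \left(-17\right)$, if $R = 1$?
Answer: $-374$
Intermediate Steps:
$S{\left(E,D \right)} = 4 + D + E$ ($S{\left(E,D \right)} = \left(4 + D\right) + E = 4 + D + E$)
$\left(\left(-1 + S{\left(-2,3 \right)}\right) 4 + 6 R\right) \left(-17\right) = \left(\left(-1 + \left(4 + 3 - 2\right)\right) 4 + 6 \cdot 1\right) \left(-17\right) = \left(\left(-1 + 5\right) 4 + 6\right) \left(-17\right) = \left(4 \cdot 4 + 6\right) \left(-17\right) = \left(16 + 6\right) \left(-17\right) = 22 \left(-17\right) = -374$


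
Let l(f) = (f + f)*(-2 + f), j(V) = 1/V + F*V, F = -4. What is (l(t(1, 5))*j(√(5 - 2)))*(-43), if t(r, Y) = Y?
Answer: 4730*√3 ≈ 8192.6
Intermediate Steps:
j(V) = 1/V - 4*V
l(f) = 2*f*(-2 + f) (l(f) = (2*f)*(-2 + f) = 2*f*(-2 + f))
(l(t(1, 5))*j(√(5 - 2)))*(-43) = ((2*5*(-2 + 5))*(1/(√(5 - 2)) - 4*√(5 - 2)))*(-43) = ((2*5*3)*(1/(√3) - 4*√3))*(-43) = (30*(√3/3 - 4*√3))*(-43) = (30*(-11*√3/3))*(-43) = -110*√3*(-43) = 4730*√3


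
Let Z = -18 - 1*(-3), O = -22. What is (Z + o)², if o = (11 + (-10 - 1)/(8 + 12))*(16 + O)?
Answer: 603729/100 ≈ 6037.3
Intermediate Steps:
Z = -15 (Z = -18 + 3 = -15)
o = -627/10 (o = (11 + (-10 - 1)/(8 + 12))*(16 - 22) = (11 - 11/20)*(-6) = (209/20)*(-6) = -627/10 ≈ -62.700)
(Z + o)² = (-15 - 627/10)² = (-777/10)² = 603729/100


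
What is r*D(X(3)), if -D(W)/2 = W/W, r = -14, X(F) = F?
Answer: 28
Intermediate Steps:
D(W) = -2 (D(W) = -2*W/W = -2*1 = -2)
r*D(X(3)) = -14*(-2) = 28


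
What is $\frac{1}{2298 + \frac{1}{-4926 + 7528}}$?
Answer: $\frac{2602}{5979397} \approx 0.00043516$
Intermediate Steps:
$\frac{1}{2298 + \frac{1}{-4926 + 7528}} = \frac{1}{2298 + \frac{1}{2602}} = \frac{1}{\frac{5979397}{2602}} = \frac{2602}{5979397}$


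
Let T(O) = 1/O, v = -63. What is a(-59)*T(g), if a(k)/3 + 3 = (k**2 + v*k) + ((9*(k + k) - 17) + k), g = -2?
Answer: -18171/2 ≈ -9085.5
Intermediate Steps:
a(k) = -60 - 132*k + 3*k**2 (a(k) = -9 + 3*((k**2 - 63*k) + ((9*(k + k) - 17) + k)) = -9 + 3*((k**2 - 63*k) + ((9*(2*k) - 17) + k)) = -9 + 3*((k**2 - 63*k) + ((18*k - 17) + k)) = -9 + 3*((k**2 - 63*k) + ((-17 + 18*k) + k)) = -9 + 3*((k**2 - 63*k) + (-17 + 19*k)) = -9 + 3*(-17 + k**2 - 44*k) = -9 + (-51 - 132*k + 3*k**2) = -60 - 132*k + 3*k**2)
a(-59)*T(g) = (-60 - 132*(-59) + 3*(-59)**2)/(-2) = (-60 + 7788 + 3*3481)*(-1/2) = (-60 + 7788 + 10443)*(-1/2) = 18171*(-1/2) = -18171/2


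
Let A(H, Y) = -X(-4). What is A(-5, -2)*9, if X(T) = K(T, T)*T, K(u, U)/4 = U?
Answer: -576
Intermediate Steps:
K(u, U) = 4*U
X(T) = 4*T**2 (X(T) = (4*T)*T = 4*T**2)
A(H, Y) = -64 (A(H, Y) = -4*(-4)**2 = -4*16 = -1*64 = -64)
A(-5, -2)*9 = -64*9 = -576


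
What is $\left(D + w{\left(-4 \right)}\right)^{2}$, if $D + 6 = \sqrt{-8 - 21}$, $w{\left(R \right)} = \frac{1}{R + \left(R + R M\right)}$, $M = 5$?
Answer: $\frac{5825}{784} - \frac{169 i \sqrt{29}}{14} \approx 7.4298 - 65.007 i$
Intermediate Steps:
$w{\left(R \right)} = \frac{1}{7 R}$ ($w{\left(R \right)} = \frac{1}{R + \left(R + R 5\right)} = \frac{1}{R + \left(R + 5 R\right)} = \frac{1}{R + 6 R} = \frac{1}{7 R}$)
$D = -6 + i \sqrt{29}$ ($D = -6 + \sqrt{-8 - 21} = -6 + \sqrt{-29} = -6 + i \sqrt{29} \approx -6.0 + 5.3852 i$)
$\left(D + w{\left(-4 \right)}\right)^{2} = \left(\left(-6 + i \sqrt{29}\right) + \frac{1}{7 \left(-4\right)}\right)^{2} = \left(\left(-6 + i \sqrt{29}\right) + \frac{1}{7} \left(- \frac{1}{4}\right)\right)^{2} = \left(\left(-6 + i \sqrt{29}\right) - \frac{1}{28}\right)^{2} = \left(- \frac{169}{28} + i \sqrt{29}\right)^{2}$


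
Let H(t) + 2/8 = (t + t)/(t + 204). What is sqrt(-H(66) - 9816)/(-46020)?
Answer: -I*sqrt(8834615)/1380600 ≈ -0.0021529*I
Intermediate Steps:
H(t) = -1/4 + 2*t/(204 + t) (H(t) = -1/4 + (t + t)/(t + 204) = -1/4 + (2*t)/(204 + t) = -1/4 + 2*t/(204 + t))
sqrt(-H(66) - 9816)/(-46020) = sqrt(-(-204 + 7*66)/(4*(204 + 66)) - 9816)/(-46020) = sqrt(-(-204 + 462)/(4*270) - 9816)*(-1/46020) = sqrt(-258/(4*270) - 9816)*(-1/46020) = sqrt(-1*43/180 - 9816)*(-1/46020) = sqrt(-43/180 - 9816)*(-1/46020) = sqrt(-1766923/180)*(-1/46020) = (I*sqrt(8834615)/30)*(-1/46020) = -I*sqrt(8834615)/1380600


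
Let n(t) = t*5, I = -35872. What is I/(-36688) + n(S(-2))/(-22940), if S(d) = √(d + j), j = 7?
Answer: 2242/2293 - √5/4588 ≈ 0.97727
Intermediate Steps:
S(d) = √(7 + d) (S(d) = √(d + 7) = √(7 + d))
n(t) = 5*t
I/(-36688) + n(S(-2))/(-22940) = -35872/(-36688) + (5*√(7 - 2))/(-22940) = -35872*(-1/36688) + (5*√5)*(-1/22940) = 2242/2293 - √5/4588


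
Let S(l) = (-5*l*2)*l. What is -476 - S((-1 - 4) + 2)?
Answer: -386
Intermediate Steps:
S(l) = -10*l² (S(l) = (-10*l)*l = -10*l²)
-476 - S((-1 - 4) + 2) = -476 - (-10)*((-1 - 4) + 2)² = -476 - (-10)*(-5 + 2)² = -476 - (-10)*(-3)² = -476 - (-10)*9 = -476 - 1*(-90) = -476 + 90 = -386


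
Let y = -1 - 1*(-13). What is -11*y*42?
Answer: -5544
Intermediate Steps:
y = 12 (y = -1 + 13 = 12)
-11*y*42 = -11*12*42 = -132*42 = -5544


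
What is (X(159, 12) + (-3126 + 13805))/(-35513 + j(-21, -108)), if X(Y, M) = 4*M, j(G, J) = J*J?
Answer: -10727/23849 ≈ -0.44979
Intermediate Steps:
j(G, J) = J²
(X(159, 12) + (-3126 + 13805))/(-35513 + j(-21, -108)) = (4*12 + (-3126 + 13805))/(-35513 + (-108)²) = (48 + 10679)/(-35513 + 11664) = 10727/(-23849) = 10727*(-1/23849) = -10727/23849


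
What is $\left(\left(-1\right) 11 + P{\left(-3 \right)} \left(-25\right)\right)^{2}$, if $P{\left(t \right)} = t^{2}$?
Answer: $55696$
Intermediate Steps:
$\left(\left(-1\right) 11 + P{\left(-3 \right)} \left(-25\right)\right)^{2} = \left(\left(-1\right) 11 + \left(-3\right)^{2} \left(-25\right)\right)^{2} = \left(-11 + 9 \left(-25\right)\right)^{2} = \left(-11 - 225\right)^{2} = \left(-236\right)^{2} = 55696$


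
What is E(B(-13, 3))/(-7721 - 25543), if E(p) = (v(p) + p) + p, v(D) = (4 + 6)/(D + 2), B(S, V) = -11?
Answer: 13/18711 ≈ 0.00069478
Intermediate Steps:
v(D) = 10/(2 + D)
E(p) = 2*p + 10/(2 + p) (E(p) = (10/(2 + p) + p) + p = (p + 10/(2 + p)) + p = 2*p + 10/(2 + p))
E(B(-13, 3))/(-7721 - 25543) = (2*(5 - 11*(2 - 11))/(2 - 11))/(-7721 - 25543) = (2*(5 - 11*(-9))/(-9))/(-33264) = (2*(-⅑)*(5 + 99))*(-1/33264) = (2*(-⅑)*104)*(-1/33264) = -208/9*(-1/33264) = 13/18711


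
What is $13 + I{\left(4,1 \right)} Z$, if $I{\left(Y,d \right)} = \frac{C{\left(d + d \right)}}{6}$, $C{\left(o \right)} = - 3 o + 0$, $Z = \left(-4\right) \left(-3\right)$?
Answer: $1$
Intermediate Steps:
$Z = 12$
$C{\left(o \right)} = - 3 o$
$I{\left(Y,d \right)} = - d$ ($I{\left(Y,d \right)} = \frac{\left(-3\right) \left(d + d\right)}{6} = - 3 \cdot 2 d \frac{1}{6} = - 6 d \frac{1}{6} = - d$)
$13 + I{\left(4,1 \right)} Z = 13 + \left(-1\right) 1 \cdot 12 = 13 - 12 = 1$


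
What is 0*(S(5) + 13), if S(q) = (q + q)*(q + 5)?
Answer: 0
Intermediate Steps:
S(q) = 2*q*(5 + q) (S(q) = (2*q)*(5 + q) = 2*q*(5 + q))
0*(S(5) + 13) = 0*(2*5*(5 + 5) + 13) = 0*(2*5*10 + 13) = 0*(100 + 13) = 0*113 = 0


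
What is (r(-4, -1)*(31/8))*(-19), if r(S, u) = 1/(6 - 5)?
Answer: -589/8 ≈ -73.625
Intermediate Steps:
r(S, u) = 1 (r(S, u) = 1/1 = 1)
(r(-4, -1)*(31/8))*(-19) = (1*(31/8))*(-19) = (31/8)*(-19) = -589/8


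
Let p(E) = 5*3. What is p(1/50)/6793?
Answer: 15/6793 ≈ 0.0022082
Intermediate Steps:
p(E) = 15
p(1/50)/6793 = 15/6793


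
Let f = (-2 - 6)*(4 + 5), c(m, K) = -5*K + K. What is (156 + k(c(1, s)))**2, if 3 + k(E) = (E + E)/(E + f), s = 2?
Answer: 586756/25 ≈ 23470.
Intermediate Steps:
c(m, K) = -4*K
f = -72 (f = -8*9 = -72)
k(E) = -3 + 2*E/(-72 + E) (k(E) = -3 + (E + E)/(E - 72) = -3 + (2*E)/(-72 + E) = -3 + 2*E/(-72 + E))
(156 + k(c(1, s)))**2 = (156 + (216 - (-4)*2)/(-72 - 4*2))**2 = (156 + (216 - 1*(-8))/(-72 - 8))**2 = (156 + (216 + 8)/(-80))**2 = (156 - 1/80*224)**2 = (156 - 14/5)**2 = (766/5)**2 = 586756/25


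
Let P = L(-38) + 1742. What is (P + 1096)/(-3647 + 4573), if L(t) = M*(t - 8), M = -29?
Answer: 2086/463 ≈ 4.5054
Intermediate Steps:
L(t) = 232 - 29*t (L(t) = -29*(t - 8) = -29*(-8 + t) = 232 - 29*t)
P = 3076 (P = (232 - 29*(-38)) + 1742 = (232 + 1102) + 1742 = 1334 + 1742 = 3076)
(P + 1096)/(-3647 + 4573) = (3076 + 1096)/(-3647 + 4573) = 4172/926 = 4172*(1/926) = 2086/463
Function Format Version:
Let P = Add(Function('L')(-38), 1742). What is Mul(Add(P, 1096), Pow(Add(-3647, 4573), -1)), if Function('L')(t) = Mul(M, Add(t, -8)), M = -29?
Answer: Rational(2086, 463) ≈ 4.5054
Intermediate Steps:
Function('L')(t) = Add(232, Mul(-29, t)) (Function('L')(t) = Mul(-29, Add(t, -8)) = Mul(-29, Add(-8, t)) = Add(232, Mul(-29, t)))
P = 3076 (P = Add(Add(232, Mul(-29, -38)), 1742) = Add(Add(232, 1102), 1742) = Add(1334, 1742) = 3076)
Mul(Add(P, 1096), Pow(Add(-3647, 4573), -1)) = Mul(Add(3076, 1096), Pow(Add(-3647, 4573), -1)) = Mul(4172, Pow(926, -1)) = Mul(4172, Rational(1, 926)) = Rational(2086, 463)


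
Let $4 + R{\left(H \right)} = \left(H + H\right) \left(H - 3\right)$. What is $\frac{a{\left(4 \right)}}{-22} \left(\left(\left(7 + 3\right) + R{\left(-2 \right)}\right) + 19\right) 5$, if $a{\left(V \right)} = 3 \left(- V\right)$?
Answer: $\frac{1350}{11} \approx 122.73$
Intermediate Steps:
$a{\left(V \right)} = - 3 V$
$R{\left(H \right)} = -4 + 2 H \left(-3 + H\right)$ ($R{\left(H \right)} = -4 + \left(H + H\right) \left(H - 3\right) = -4 + 2 H \left(-3 + H\right)$)
$\frac{a{\left(4 \right)}}{-22} \left(\left(\left(7 + 3\right) + R{\left(-2 \right)}\right) + 19\right) 5 = \frac{\left(-3\right) 4}{-22} \left(\left(\left(7 + 3\right) - \left(-8 - 8\right)\right) + 19\right) 5 = \left(-12\right) \left(- \frac{1}{22}\right) \left(\left(10 + \left(-4 + 12 + 2 \cdot 4\right)\right) + 19\right) 5 = \frac{6 \left(\left(10 + \left(-4 + 12 + 8\right)\right) + 19\right)}{11} \cdot 5 = \frac{6 \left(\left(10 + 16\right) + 19\right)}{11} \cdot 5 = \frac{6 \left(26 + 19\right)}{11} \cdot 5 = \frac{6}{11} \cdot 45 \cdot 5 = \frac{270}{11} \cdot 5 = \frac{1350}{11}$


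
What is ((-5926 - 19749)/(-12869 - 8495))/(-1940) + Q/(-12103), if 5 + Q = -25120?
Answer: 4249077655/2047440304 ≈ 2.0753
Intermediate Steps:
Q = -25125 (Q = -5 - 25120 = -25125)
((-5926 - 19749)/(-12869 - 8495))/(-1940) + Q/(-12103) = ((-5926 - 19749)/(-12869 - 8495))/(-1940) - 25125/(-12103) = -25675/(-21364)*(-1/1940) - 25125*(-1/12103) = -25675*(-1/21364)*(-1/1940) + 25125/12103 = (25675/21364)*(-1/1940) + 25125/12103 = -5135/8289232 + 25125/12103 = 4249077655/2047440304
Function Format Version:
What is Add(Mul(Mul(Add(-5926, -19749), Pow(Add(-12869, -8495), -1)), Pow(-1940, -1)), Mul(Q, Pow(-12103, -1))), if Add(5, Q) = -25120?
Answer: Rational(4249077655, 2047440304) ≈ 2.0753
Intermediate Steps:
Q = -25125 (Q = Add(-5, -25120) = -25125)
Add(Mul(Mul(Add(-5926, -19749), Pow(Add(-12869, -8495), -1)), Pow(-1940, -1)), Mul(Q, Pow(-12103, -1))) = Add(Mul(Mul(Add(-5926, -19749), Pow(Add(-12869, -8495), -1)), Pow(-1940, -1)), Mul(-25125, Pow(-12103, -1))) = Add(Mul(Mul(-25675, Pow(-21364, -1)), Rational(-1, 1940)), Mul(-25125, Rational(-1, 12103))) = Add(Mul(Mul(-25675, Rational(-1, 21364)), Rational(-1, 1940)), Rational(25125, 12103)) = Add(Mul(Rational(25675, 21364), Rational(-1, 1940)), Rational(25125, 12103)) = Add(Rational(-5135, 8289232), Rational(25125, 12103)) = Rational(4249077655, 2047440304)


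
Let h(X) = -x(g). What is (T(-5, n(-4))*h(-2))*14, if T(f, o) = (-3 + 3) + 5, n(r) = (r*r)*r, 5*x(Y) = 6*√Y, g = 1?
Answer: -84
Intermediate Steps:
x(Y) = 6*√Y/5 (x(Y) = (6*√Y)/5 = 6*√Y/5)
n(r) = r³ (n(r) = r²*r = r³)
T(f, o) = 5 (T(f, o) = 0 + 5 = 5)
h(X) = -6/5 (h(X) = -6*√1/5 = -6/5)
(T(-5, n(-4))*h(-2))*14 = (5*(-6/5))*14 = -6*14 = -84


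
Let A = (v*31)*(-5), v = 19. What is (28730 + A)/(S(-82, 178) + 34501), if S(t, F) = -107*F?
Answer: 5157/3091 ≈ 1.6684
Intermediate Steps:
A = -2945 (A = (19*31)*(-5) = 589*(-5) = -2945)
(28730 + A)/(S(-82, 178) + 34501) = (28730 - 2945)/(-107*178 + 34501) = 25785/(-19046 + 34501) = 25785/15455 = 25785*(1/15455) = 5157/3091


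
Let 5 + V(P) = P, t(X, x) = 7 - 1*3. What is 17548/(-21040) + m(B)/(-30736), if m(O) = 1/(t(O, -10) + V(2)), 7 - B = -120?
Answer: -33711023/40417840 ≈ -0.83406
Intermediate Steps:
B = 127 (B = 7 - 1*(-120) = 7 + 120 = 127)
t(X, x) = 4 (t(X, x) = 7 - 3 = 4)
V(P) = -5 + P
m(O) = 1 (m(O) = 1/(4 + (-5 + 2)) = 1/(4 - 3) = 1/1 = 1)
17548/(-21040) + m(B)/(-30736) = 17548/(-21040) + 1/(-30736) = 17548*(-1/21040) + 1*(-1/30736) = -4387/5260 - 1/30736 = -33711023/40417840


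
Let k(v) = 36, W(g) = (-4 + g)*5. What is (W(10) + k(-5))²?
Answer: 4356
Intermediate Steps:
W(g) = -20 + 5*g
(W(10) + k(-5))² = ((-20 + 5*10) + 36)² = ((-20 + 50) + 36)² = (30 + 36)² = 66² = 4356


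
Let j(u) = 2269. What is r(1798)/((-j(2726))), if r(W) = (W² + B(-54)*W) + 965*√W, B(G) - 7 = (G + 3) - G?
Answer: -3250784/2269 - 965*√1798/2269 ≈ -1450.7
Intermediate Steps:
B(G) = 10 (B(G) = 7 + ((G + 3) - G) = 7 + ((3 + G) - G) = 7 + 3 = 10)
r(W) = W² + 10*W + 965*√W (r(W) = (W² + 10*W) + 965*√W = W² + 10*W + 965*√W)
r(1798)/((-j(2726))) = (1798² + 10*1798 + 965*√1798)/((-1*2269)) = (3232804 + 17980 + 965*√1798)/(-2269) = (3250784 + 965*√1798)*(-1/2269) = -3250784/2269 - 965*√1798/2269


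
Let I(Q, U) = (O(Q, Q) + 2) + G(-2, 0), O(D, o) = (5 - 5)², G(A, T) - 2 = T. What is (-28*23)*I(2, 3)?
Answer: -2576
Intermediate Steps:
G(A, T) = 2 + T
O(D, o) = 0 (O(D, o) = 0² = 0)
I(Q, U) = 4 (I(Q, U) = (0 + 2) + (2 + 0) = 2 + 2 = 4)
(-28*23)*I(2, 3) = -28*23*4 = -644*4 = -2576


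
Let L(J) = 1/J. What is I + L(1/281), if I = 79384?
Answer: 79665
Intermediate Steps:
I + L(1/281) = 79384 + 1/(1/281) = 79384 + 281 = 79665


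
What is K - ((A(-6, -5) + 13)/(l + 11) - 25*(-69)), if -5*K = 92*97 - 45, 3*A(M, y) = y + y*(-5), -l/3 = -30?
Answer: -5304007/1515 ≈ -3501.0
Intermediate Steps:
l = 90 (l = -3*(-30) = 90)
A(M, y) = -4*y/3 (A(M, y) = (y + y*(-5))/3 = (y - 5*y)/3 = (-4*y)/3 = -4*y/3)
K = -8879/5 (K = -(92*97 - 45)/5 = -(8924 - 45)/5 = -⅕*8879 = -8879/5 ≈ -1775.8)
K - ((A(-6, -5) + 13)/(l + 11) - 25*(-69)) = -8879/5 - ((-4/3*(-5) + 13)/(90 + 11) - 25*(-69)) = -8879/5 - ((20/3 + 13)/101 + 1725) = -8879/5 - ((59/3)*(1/101) + 1725) = -8879/5 - (59/303 + 1725) = -8879/5 - 1*522734/303 = -8879/5 - 522734/303 = -5304007/1515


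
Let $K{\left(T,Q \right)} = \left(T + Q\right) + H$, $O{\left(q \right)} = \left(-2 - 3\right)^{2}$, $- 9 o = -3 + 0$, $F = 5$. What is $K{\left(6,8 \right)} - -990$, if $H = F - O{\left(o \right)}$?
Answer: $984$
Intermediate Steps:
$o = \frac{1}{3}$ ($o = - \frac{-3 + 0}{9} = \left(- \frac{1}{9}\right) \left(-3\right) = \frac{1}{3} \approx 0.33333$)
$O{\left(q \right)} = 25$ ($O{\left(q \right)} = \left(-5\right)^{2} = 25$)
$H = -20$ ($H = 5 - 25 = -20$)
$K{\left(T,Q \right)} = -20 + Q + T$ ($K{\left(T,Q \right)} = \left(T + Q\right) - 20 = \left(Q + T\right) - 20 = -20 + Q + T$)
$K{\left(6,8 \right)} - -990 = \left(-20 + 8 + 6\right) - -990 = -6 + 990 = 984$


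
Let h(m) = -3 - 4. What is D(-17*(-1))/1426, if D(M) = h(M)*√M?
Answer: -7*√17/1426 ≈ -0.020240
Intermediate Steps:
h(m) = -7
D(M) = -7*√M
D(-17*(-1))/1426 = -7*√17/1426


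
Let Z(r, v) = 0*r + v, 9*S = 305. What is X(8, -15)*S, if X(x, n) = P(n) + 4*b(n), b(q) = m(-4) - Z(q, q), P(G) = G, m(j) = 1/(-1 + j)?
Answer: 13481/9 ≈ 1497.9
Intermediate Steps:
S = 305/9 (S = (⅑)*305 = 305/9 ≈ 33.889)
Z(r, v) = v (Z(r, v) = 0 + v = v)
b(q) = -⅕ - q (b(q) = 1/(-1 - 4) - q = 1/(-5) - q = -⅕ - q)
X(x, n) = -⅘ - 3*n (X(x, n) = n + 4*(-⅕ - n) = n + (-⅘ - 4*n) = -⅘ - 3*n)
X(8, -15)*S = (-⅘ - 3*(-15))*(305/9) = (-⅘ + 45)*(305/9) = (221/5)*(305/9) = 13481/9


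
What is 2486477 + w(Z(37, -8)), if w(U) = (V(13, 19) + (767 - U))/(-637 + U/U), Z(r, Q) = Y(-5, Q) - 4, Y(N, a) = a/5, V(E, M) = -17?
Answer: 3953496541/1590 ≈ 2.4865e+6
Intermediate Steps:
Y(N, a) = a/5
Z(r, Q) = -4 + Q/5 (Z(r, Q) = Q/5 - 4 = -4 + Q/5)
w(U) = -125/106 + U/636 (w(U) = (-17 + (767 - U))/(-637 + U/U) = (750 - U)/(-637 + 1) = (750 - U)/(-636) = (750 - U)*(-1/636) = -125/106 + U/636)
2486477 + w(Z(37, -8)) = 2486477 + (-125/106 + (-4 + (⅕)*(-8))/636) = 2486477 + (-125/106 + (-4 - 8/5)/636) = 2486477 + (-125/106 + (1/636)*(-28/5)) = 2486477 + (-125/106 - 7/795) = 2486477 - 1889/1590 = 3953496541/1590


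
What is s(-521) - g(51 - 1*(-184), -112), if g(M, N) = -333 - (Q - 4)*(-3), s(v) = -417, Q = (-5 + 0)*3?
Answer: -27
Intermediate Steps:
Q = -15 (Q = -5*3 = -15)
g(M, N) = -390 (g(M, N) = -333 - (-15 - 4)*(-3) = -333 - (-19)*(-3) = -333 - 1*57 = -333 - 57 = -390)
s(-521) - g(51 - 1*(-184), -112) = -417 - 1*(-390) = -417 + 390 = -27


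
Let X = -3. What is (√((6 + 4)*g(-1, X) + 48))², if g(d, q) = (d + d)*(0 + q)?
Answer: 108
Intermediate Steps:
g(d, q) = 2*d*q (g(d, q) = (2*d)*q = 2*d*q)
(√((6 + 4)*g(-1, X) + 48))² = (√((6 + 4)*(2*(-1)*(-3)) + 48))² = (√(10*6 + 48))² = (√(60 + 48))² = (√108)² = (6*√3)² = 108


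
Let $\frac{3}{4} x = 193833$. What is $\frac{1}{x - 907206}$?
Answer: $- \frac{1}{648762} \approx -1.5414 \cdot 10^{-6}$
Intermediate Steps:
$x = 258444$ ($x = \frac{4}{3} \cdot 193833 = 258444$)
$\frac{1}{x - 907206} = \frac{1}{258444 - 907206} = \frac{1}{-648762} = - \frac{1}{648762}$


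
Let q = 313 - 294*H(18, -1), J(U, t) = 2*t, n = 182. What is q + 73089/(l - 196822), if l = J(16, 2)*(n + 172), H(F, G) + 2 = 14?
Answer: -628303379/195406 ≈ -3215.4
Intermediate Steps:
H(F, G) = 12 (H(F, G) = -2 + 14 = 12)
l = 1416 (l = (2*2)*(182 + 172) = 4*354 = 1416)
q = -3215 (q = 313 - 294*12 = 313 - 3528 = -3215)
q + 73089/(l - 196822) = -3215 + 73089/(1416 - 196822) = -3215 + 73089/(-195406) = -3215 + 73089*(-1/195406) = -3215 - 73089/195406 = -628303379/195406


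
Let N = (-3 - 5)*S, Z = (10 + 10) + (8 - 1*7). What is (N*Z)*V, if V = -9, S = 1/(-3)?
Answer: -504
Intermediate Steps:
S = -⅓ ≈ -0.33333
Z = 21 (Z = 20 + (8 - 7) = 20 + 1 = 21)
N = 8/3 (N = (-3 - 5)*(-⅓) = -8*(-⅓) = 8/3 ≈ 2.6667)
(N*Z)*V = ((8/3)*21)*(-9) = 56*(-9) = -504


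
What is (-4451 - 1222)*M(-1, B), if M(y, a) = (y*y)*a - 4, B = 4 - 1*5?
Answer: 28365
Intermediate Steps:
B = -1 (B = 4 - 5 = -1)
M(y, a) = -4 + a*y² (M(y, a) = y²*a - 4 = a*y² - 4 = -4 + a*y²)
(-4451 - 1222)*M(-1, B) = (-4451 - 1222)*(-4 - 1*(-1)²) = -5673*(-4 - 1*1) = -5673*(-4 - 1) = -5673*(-5) = 28365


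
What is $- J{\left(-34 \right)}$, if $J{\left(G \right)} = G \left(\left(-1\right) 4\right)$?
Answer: $-136$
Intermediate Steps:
$J{\left(G \right)} = - 4 G$ ($J{\left(G \right)} = G \left(-4\right) = - 4 G$)
$- J{\left(-34 \right)} = - \left(-4\right) \left(-34\right) = \left(-1\right) 136 = -136$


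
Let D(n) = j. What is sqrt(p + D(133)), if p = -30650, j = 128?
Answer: I*sqrt(30522) ≈ 174.71*I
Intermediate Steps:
D(n) = 128
sqrt(p + D(133)) = sqrt(-30650 + 128) = sqrt(-30522) = I*sqrt(30522)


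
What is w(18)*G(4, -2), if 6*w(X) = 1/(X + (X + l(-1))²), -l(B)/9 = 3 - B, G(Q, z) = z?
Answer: -1/1026 ≈ -0.00097466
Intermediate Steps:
l(B) = -27 + 9*B (l(B) = -9*(3 - B) = -27 + 9*B)
w(X) = 1/(6*(X + (-36 + X)²)) (w(X) = 1/(6*(X + (X + (-27 + 9*(-1)))²)) = 1/(6*(X + (X + (-27 - 9))²)) = 1/(6*(X + (X - 36)²)) = 1/(6*(X + (-36 + X)²)))
w(18)*G(4, -2) = (1/(6*(18 + (-36 + 18)²)))*(-2) = (1/(6*(18 + (-18)²)))*(-2) = (1/(6*(18 + 324)))*(-2) = ((⅙)/342)*(-2) = ((⅙)*(1/342))*(-2) = (1/2052)*(-2) = -1/1026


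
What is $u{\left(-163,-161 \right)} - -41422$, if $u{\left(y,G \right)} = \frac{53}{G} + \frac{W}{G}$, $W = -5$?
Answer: $\frac{6668894}{161} \approx 41422.0$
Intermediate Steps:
$u{\left(y,G \right)} = \frac{48}{G}$ ($u{\left(y,G \right)} = \frac{53}{G} - \frac{5}{G} = \frac{48}{G}$)
$u{\left(-163,-161 \right)} - -41422 = \frac{48}{-161} - -41422 = 48 \left(- \frac{1}{161}\right) + 41422 = - \frac{48}{161} + 41422 = \frac{6668894}{161}$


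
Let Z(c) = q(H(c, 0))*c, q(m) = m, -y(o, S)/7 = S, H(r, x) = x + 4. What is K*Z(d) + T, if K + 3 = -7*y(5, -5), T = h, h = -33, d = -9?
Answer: 8895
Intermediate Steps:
H(r, x) = 4 + x
y(o, S) = -7*S
T = -33
K = -248 (K = -3 - (-49)*(-5) = -3 - 7*35 = -3 - 245 = -248)
Z(c) = 4*c (Z(c) = (4 + 0)*c = 4*c)
K*Z(d) + T = -992*(-9) - 33 = -248*(-36) - 33 = 8928 - 33 = 8895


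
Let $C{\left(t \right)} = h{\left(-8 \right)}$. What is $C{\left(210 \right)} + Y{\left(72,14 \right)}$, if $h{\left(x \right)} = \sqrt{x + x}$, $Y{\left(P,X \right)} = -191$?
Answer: $-191 + 4 i \approx -191.0 + 4.0 i$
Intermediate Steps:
$h{\left(x \right)} = \sqrt{2} \sqrt{x}$ ($h{\left(x \right)} = \sqrt{2 x} = \sqrt{2} \sqrt{x}$)
$C{\left(t \right)} = 4 i$ ($C{\left(t \right)} = \sqrt{2} \sqrt{-8} = \sqrt{2} \cdot 2 i \sqrt{2} = 4 i$)
$C{\left(210 \right)} + Y{\left(72,14 \right)} = 4 i - 191 = -191 + 4 i$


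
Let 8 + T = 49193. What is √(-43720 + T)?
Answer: √5465 ≈ 73.926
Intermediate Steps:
T = 49185 (T = -8 + 49193 = 49185)
√(-43720 + T) = √(-43720 + 49185) = √5465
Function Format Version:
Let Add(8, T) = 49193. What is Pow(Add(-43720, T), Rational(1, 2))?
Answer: Pow(5465, Rational(1, 2)) ≈ 73.926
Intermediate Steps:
T = 49185 (T = Add(-8, 49193) = 49185)
Pow(Add(-43720, T), Rational(1, 2)) = Pow(Add(-43720, 49185), Rational(1, 2)) = Pow(5465, Rational(1, 2))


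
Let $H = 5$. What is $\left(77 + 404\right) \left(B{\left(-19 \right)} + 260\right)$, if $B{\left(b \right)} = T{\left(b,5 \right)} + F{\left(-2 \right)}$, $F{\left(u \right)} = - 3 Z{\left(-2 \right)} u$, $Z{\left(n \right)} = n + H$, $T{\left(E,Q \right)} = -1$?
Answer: $133237$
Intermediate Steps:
$Z{\left(n \right)} = 5 + n$ ($Z{\left(n \right)} = n + 5 = 5 + n$)
$F{\left(u \right)} = - 9 u$ ($F{\left(u \right)} = - 3 \left(5 - 2\right) u = \left(-3\right) 3 u = - 9 u$)
$B{\left(b \right)} = 17$ ($B{\left(b \right)} = -1 - -18 = -1 + 18 = 17$)
$\left(77 + 404\right) \left(B{\left(-19 \right)} + 260\right) = \left(77 + 404\right) \left(17 + 260\right) = 481 \cdot 277 = 133237$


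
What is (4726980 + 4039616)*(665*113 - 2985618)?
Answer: -25514940959908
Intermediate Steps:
(4726980 + 4039616)*(665*113 - 2985618) = 8766596*(75145 - 2985618) = 8766596*(-2910473) = -25514940959908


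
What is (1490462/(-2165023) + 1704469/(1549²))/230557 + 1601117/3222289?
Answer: 39135486257441795268988/78761154069690081756571 ≈ 0.49689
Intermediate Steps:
(1490462/(-2165023) + 1704469/(1549²))/230557 + 1601117/3222289 = (1490462*(-1/2165023) + 1704469/2399401)*(1/230557) + 1601117*(1/3222289) = (-1490462/2165023 + 1704469*(1/2399401))*(1/230557) + 228731/460327 = (-1490462/2165023 + 1704469/2399401)*(1/230557) + 228731/460327 = (113998574525/5194758351223)*(1/230557) + 228731/460327 = 113998574525/1197687901182921211 + 228731/460327 = 39135486257441795268988/78761154069690081756571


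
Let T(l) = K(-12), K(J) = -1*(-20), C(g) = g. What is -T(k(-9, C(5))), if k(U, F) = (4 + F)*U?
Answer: -20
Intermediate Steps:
k(U, F) = U*(4 + F)
K(J) = 20
T(l) = 20
-T(k(-9, C(5))) = -1*20 = -20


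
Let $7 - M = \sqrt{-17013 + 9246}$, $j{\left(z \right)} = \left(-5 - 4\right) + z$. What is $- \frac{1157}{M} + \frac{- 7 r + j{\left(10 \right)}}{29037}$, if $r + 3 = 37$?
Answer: $- \frac{79007685}{75651064} - \frac{3471 i \sqrt{863}}{7816} \approx -1.0444 - 13.046 i$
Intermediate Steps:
$r = 34$ ($r = -3 + 37 = 34$)
$j{\left(z \right)} = -9 + z$
$M = 7 - 3 i \sqrt{863}$ ($M = 7 - \sqrt{-17013 + 9246} = 7 - \sqrt{-7767} = 7 - 3 i \sqrt{863} \approx 7.0 - 88.131 i$)
$- \frac{1157}{M} + \frac{- 7 r + j{\left(10 \right)}}{29037} = - \frac{1157}{7 - 3 i \sqrt{863}} + \frac{\left(-7\right) 34 + \left(-9 + 10\right)}{29037} = - \frac{1157}{7 - 3 i \sqrt{863}} + \left(-238 + 1\right) \frac{1}{29037} = - \frac{1157}{7 - 3 i \sqrt{863}} - \frac{79}{9679} = - \frac{79}{9679} - \frac{1157}{7 - 3 i \sqrt{863}}$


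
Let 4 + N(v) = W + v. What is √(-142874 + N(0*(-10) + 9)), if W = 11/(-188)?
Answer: I*√1262391001/94 ≈ 377.98*I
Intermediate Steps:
W = -11/188 (W = 11*(-1/188) = -11/188 ≈ -0.058511)
N(v) = -763/188 + v (N(v) = -4 + (-11/188 + v) = -763/188 + v)
√(-142874 + N(0*(-10) + 9)) = √(-142874 + (-763/188 + (0*(-10) + 9))) = √(-142874 + (-763/188 + (0 + 9))) = √(-142874 + (-763/188 + 9)) = √(-142874 + 929/188) = √(-26859383/188) = I*√1262391001/94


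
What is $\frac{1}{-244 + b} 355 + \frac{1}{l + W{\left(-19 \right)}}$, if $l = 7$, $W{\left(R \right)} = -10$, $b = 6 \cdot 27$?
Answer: $- \frac{1147}{246} \approx -4.6626$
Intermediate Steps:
$b = 162$
$\frac{1}{-244 + b} 355 + \frac{1}{l + W{\left(-19 \right)}} = \frac{1}{-244 + 162} \cdot 355 + \frac{1}{7 - 10} = \frac{1}{-82} \cdot 355 + \frac{1}{-3} = \left(- \frac{1}{82}\right) 355 - \frac{1}{3} = - \frac{355}{82} - \frac{1}{3} = - \frac{1147}{246}$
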